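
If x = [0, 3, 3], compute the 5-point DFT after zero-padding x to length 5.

Original 3-point DFT: [6, -3, -3]
Zero-padded 5-point DFT provides frequency interpolation.

DFT_5([x, 0, ...]) = [6, -1.5000-4.6165i, -1.5000+1.0898i, -1.5000-1.0898i, -1.5000+4.6165i]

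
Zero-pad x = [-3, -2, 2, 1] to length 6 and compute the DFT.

Original 4-point DFT: [-2, -5+3i, 0, -5-3i]
Zero-padded 6-point DFT provides frequency interpolation.

DFT_6([x, 0, ...]) = [-2, -6, -2.0000+3.4641i, 0, -2.0000-3.4641i, -6]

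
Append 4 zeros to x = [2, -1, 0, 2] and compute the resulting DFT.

Original 4-point DFT: [3, 2+3i, 1, 2-3i]
Zero-padded 8-point DFT provides frequency interpolation.

DFT_8([x, 0, ...]) = [3, -0.1213-0.7071i, 2+3i, 4.1213-0.7071i, 1, 4.1213+0.7071i, 2-3i, -0.1213+0.7071i]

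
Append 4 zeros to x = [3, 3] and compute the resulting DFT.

Original 2-point DFT: [6, 0]
Zero-padded 6-point DFT provides frequency interpolation.

DFT_6([x, 0, ...]) = [6, 4.5000-2.5981i, 1.5000-2.5981i, 0, 1.5000+2.5981i, 4.5000+2.5981i]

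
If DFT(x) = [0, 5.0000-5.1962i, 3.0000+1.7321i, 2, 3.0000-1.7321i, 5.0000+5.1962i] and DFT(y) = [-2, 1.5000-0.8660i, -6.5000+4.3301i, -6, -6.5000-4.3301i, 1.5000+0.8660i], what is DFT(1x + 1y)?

By linearity: DFT(1x + 1y) = 1·DFT(x) + 1·DFT(y)
= 1·[0, 5.0000-5.1962i, 3.0000+1.7321i, 2, 3.0000-1.7321i, 5.0000+5.1962i] + 1·[-2, 1.5000-0.8660i, -6.5000+4.3301i, -6, -6.5000-4.3301i, 1.5000+0.8660i]

Computing element-wise:
Z[0] = 1·(0) + 1·(-2) = -2
Z[1] = 1·(5.0000-5.1962i) + 1·(1.5000-0.8660i) = 6.5000-6.0622i
Z[2] = 1·(3.0000+1.7321i) + 1·(-6.5000+4.3301i) = -3.5000+6.0622i
Z[3] = 1·(2) + 1·(-6) = -4
Z[4] = 1·(3.0000-1.7321i) + 1·(-6.5000-4.3301i) = -3.5000-6.0622i
Z[5] = 1·(5.0000+5.1962i) + 1·(1.5000+0.8660i) = 6.5000+6.0622i

DFT(1x + 1y) = 1·X + 1·Y = [-2, 6.5000-6.0622i, -3.5000+6.0622i, -4, -3.5000-6.0622i, 6.5000+6.0622i]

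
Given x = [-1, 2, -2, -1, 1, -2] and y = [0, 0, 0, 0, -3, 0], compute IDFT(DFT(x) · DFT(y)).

(x ⊛ y)[n] = Σ(m=0 to 5) x[m] · y[(n-m) mod 6]

Computing each output sample:
(x ⊛ y)[0] = 6
(x ⊛ y)[1] = 3
(x ⊛ y)[2] = -3
(x ⊛ y)[3] = 6
(x ⊛ y)[4] = 3
(x ⊛ y)[5] = -6

x ⊛ y = [6, 3, -3, 6, 3, -6]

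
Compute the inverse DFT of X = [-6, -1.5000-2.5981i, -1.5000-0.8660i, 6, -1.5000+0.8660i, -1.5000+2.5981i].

x[n] = (1/6) Σ(k=0 to 5) X[k] · e^(2πikn/6)

Computing each x[n]:
x[0] = -1
x[1] = -1
x[2] = 1
x[3] = -2
x[4] = 0
x[5] = -3

x = [-1, -1, 1, -2, 0, -3]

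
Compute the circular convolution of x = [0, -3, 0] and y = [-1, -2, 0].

(x ⊛ y)[n] = Σ(m=0 to 2) x[m] · y[(n-m) mod 3]

Computing each output sample:
(x ⊛ y)[0] = 0
(x ⊛ y)[1] = 3
(x ⊛ y)[2] = 6

x ⊛ y = [0, 3, 6]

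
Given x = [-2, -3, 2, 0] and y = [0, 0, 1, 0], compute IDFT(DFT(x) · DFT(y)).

(x ⊛ y)[n] = Σ(m=0 to 3) x[m] · y[(n-m) mod 4]

Computing each output sample:
(x ⊛ y)[0] = 2
(x ⊛ y)[1] = 0
(x ⊛ y)[2] = -2
(x ⊛ y)[3] = -3

x ⊛ y = [2, 0, -2, -3]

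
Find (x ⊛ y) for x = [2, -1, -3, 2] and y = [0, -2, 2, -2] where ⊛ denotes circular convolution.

(x ⊛ y)[n] = Σ(m=0 to 3) x[m] · y[(n-m) mod 4]

Computing each output sample:
(x ⊛ y)[0] = -8
(x ⊛ y)[1] = 6
(x ⊛ y)[2] = 2
(x ⊛ y)[3] = 0

x ⊛ y = [-8, 6, 2, 0]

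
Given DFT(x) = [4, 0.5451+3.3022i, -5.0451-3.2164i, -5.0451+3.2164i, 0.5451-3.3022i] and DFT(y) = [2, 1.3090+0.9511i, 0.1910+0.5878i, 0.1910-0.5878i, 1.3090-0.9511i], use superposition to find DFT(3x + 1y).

By linearity: DFT(3x + 1y) = 3·DFT(x) + 1·DFT(y)
= 3·[4, 0.5451+3.3022i, -5.0451-3.2164i, -5.0451+3.2164i, 0.5451-3.3022i] + 1·[2, 1.3090+0.9511i, 0.1910+0.5878i, 0.1910-0.5878i, 1.3090-0.9511i]

Computing element-wise:
Z[0] = 3·(4) + 1·(2) = 14
Z[1] = 3·(0.5451+3.3022i) + 1·(1.3090+0.9511i) = 2.9443+10.8577i
Z[2] = 3·(-5.0451-3.2164i) + 1·(0.1910+0.5878i) = -14.9443-9.0614i
Z[3] = 3·(-5.0451+3.2164i) + 1·(0.1910-0.5878i) = -14.9443+9.0614i
Z[4] = 3·(0.5451-3.3022i) + 1·(1.3090-0.9511i) = 2.9443-10.8577i

DFT(3x + 1y) = 3·X + 1·Y = [14, 2.9443+10.8577i, -14.9443-9.0614i, -14.9443+9.0614i, 2.9443-10.8577i]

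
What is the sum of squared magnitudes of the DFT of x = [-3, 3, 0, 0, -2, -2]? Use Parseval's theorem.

Parseval: Σ|x[n]|² = (1/N)Σ|X[k]|², so Σ|X[k]|² = N·Σ|x[n]|² = 6·26.0000

Σ|X[k]|² = N·Σ|x[n]|² = 6·26.0000 = 156.0000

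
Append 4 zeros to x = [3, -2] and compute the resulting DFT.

Original 2-point DFT: [1, 5]
Zero-padded 6-point DFT provides frequency interpolation.

DFT_6([x, 0, ...]) = [1, 2.0000+1.7321i, 4.0000+1.7321i, 5, 4.0000-1.7321i, 2.0000-1.7321i]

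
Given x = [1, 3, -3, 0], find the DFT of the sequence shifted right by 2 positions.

Time shift by 2: X_shifted[k] = ω_4^(2k) · X[k]
Shifted x = [-3, 0, 1, 3]

DFT(x[n-2]) = [1, -4+3i, -5, -4-3i]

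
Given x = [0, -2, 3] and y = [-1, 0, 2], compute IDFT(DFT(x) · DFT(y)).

(x ⊛ y)[n] = Σ(m=0 to 2) x[m] · y[(n-m) mod 3]

Computing each output sample:
(x ⊛ y)[0] = -4
(x ⊛ y)[1] = 8
(x ⊛ y)[2] = -3

x ⊛ y = [-4, 8, -3]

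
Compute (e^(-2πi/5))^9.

Since ω_5^5 = 1, powers reduce modulo 5.
9 mod 5 = 4
So ω_5^9 = ω_5^4 = e^(-2πi·4/5)

ω_5^9 = ω_5^4 = 0.3090+0.9511i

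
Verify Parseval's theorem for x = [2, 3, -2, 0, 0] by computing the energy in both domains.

Time domain:
Σ|x[n]|² = |2|² + |3|² + |-2|² + |0|² + |0|² = 17.0000

Frequency domain:
(1/5)Σ|X[k]|² = (1/5)(|3|² + |4.5451-1.6776i|² + |-1.0451-3.6655i|² + |-1.0451+3.6655i|² + |4.5451+1.6776i|²) = (1/5)·85.0000 = 17.0000

Both sides agree, confirming Parseval's theorem.

Σ|x[n]|² = (1/N)Σ|X[k]|² = 17.0000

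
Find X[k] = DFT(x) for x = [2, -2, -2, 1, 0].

X[k] = Σ(n=0 to 4) x[n] · ω_5^(nk)
where ω_5 = e^(-2πi/5)

Computing each X[k]:
X[0] = -1
X[1] = 2.1910+3.6655i
X[2] = 3.3090-1.6776i
X[3] = 3.3090+1.6776i
X[4] = 2.1910-3.6655i

X = [-1, 2.1910+3.6655i, 3.3090-1.6776i, 3.3090+1.6776i, 2.1910-3.6655i]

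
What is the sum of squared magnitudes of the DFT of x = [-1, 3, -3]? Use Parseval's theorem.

Parseval: Σ|x[n]|² = (1/N)Σ|X[k]|², so Σ|X[k]|² = N·Σ|x[n]|² = 3·19.0000

Σ|X[k]|² = N·Σ|x[n]|² = 3·19.0000 = 57.0000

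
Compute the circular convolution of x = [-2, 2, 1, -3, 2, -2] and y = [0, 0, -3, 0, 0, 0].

(x ⊛ y)[n] = Σ(m=0 to 5) x[m] · y[(n-m) mod 6]

Computing each output sample:
(x ⊛ y)[0] = -6
(x ⊛ y)[1] = 6
(x ⊛ y)[2] = 6
(x ⊛ y)[3] = -6
(x ⊛ y)[4] = -3
(x ⊛ y)[5] = 9

x ⊛ y = [-6, 6, 6, -6, -3, 9]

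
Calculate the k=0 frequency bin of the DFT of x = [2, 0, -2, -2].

X[0] = Σ(n=0 to 3) x[n] · ω_4^0 = Σ x[n]
= (2) + (0) + (-2) + (-2)

X[0] = -2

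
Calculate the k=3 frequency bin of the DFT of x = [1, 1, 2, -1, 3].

X[3] = Σ(n=0 to 4) x[n] · ω_5^(3n) where ω_5 = e^(-2πi/5)
= (1)·ω_5^0 + (1)·ω_5^3 + (2)·ω_5^6 + (-1)·ω_5^9 + (3)·ω_5^12

X[3] = -1.9271-4.0287i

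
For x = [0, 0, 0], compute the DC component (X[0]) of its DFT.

X[0] = Σ(n=0 to 2) x[n] · ω_3^0 = Σ x[n]
= (0) + (0) + (0)

X[0] = 0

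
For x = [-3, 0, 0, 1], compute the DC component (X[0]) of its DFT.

X[0] = Σ(n=0 to 3) x[n] · ω_4^0 = Σ x[n]
= (-3) + (0) + (0) + (1)

X[0] = -2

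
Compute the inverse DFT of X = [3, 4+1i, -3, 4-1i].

x[n] = (1/4) Σ(k=0 to 3) X[k] · e^(2πikn/4)

Computing each x[n]:
x[0] = 2
x[1] = 1
x[2] = -2
x[3] = 2

x = [2, 1, -2, 2]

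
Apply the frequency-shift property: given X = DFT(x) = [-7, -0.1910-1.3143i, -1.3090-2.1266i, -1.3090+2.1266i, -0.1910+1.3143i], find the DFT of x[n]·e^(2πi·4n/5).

Modulation property: DFT(ω_5^(-4n)·x[n]) = X[(k-4) mod 5], so circularly shift X by 4 positions.

X[k-4] = [-0.1910-1.3143i, -1.3090-2.1266i, -1.3090+2.1266i, -0.1910+1.3143i, -7]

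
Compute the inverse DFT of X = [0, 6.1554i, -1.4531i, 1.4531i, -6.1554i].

x[n] = (1/5) Σ(k=0 to 4) X[k] · e^(2πikn/5)

Computing each x[n]:
x[0] = 0
x[1] = -2
x[2] = -2
x[3] = 2
x[4] = 2

x = [0, -2, -2, 2, 2]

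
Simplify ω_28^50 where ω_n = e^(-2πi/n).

Since ω_28^28 = 1, powers reduce modulo 28.
50 mod 28 = 22
So ω_28^50 = ω_28^22 = e^(-2πi·22/28)

ω_28^50 = ω_28^22 = 0.2225+0.9749i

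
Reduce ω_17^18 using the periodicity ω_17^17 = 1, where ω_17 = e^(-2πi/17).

Since ω_17^17 = 1, powers reduce modulo 17.
18 mod 17 = 1
So ω_17^18 = ω_17^1 = e^(-2πi·1/17)

ω_17^18 = ω_17^1 = 0.9325-0.3612i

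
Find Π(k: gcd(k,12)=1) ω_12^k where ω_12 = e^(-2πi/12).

The primitive 12th roots of unity are ω_12^k for k coprime to 12: k ∈ {1, 5, 7, 11}
Their product equals the constant term of the cyclotomic polynomial Φ_12(x) up to sign.
For n ≥ 3, the product of all primitive nth roots of unity is 1. (For n=1 it is 1; for n=2 it is -1.)

1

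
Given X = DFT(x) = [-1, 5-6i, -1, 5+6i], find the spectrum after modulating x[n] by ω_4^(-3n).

Modulation property: DFT(ω_4^(-3n)·x[n]) = X[(k-3) mod 4], so circularly shift X by 3 positions.

X[k-3] = [5-6i, -1, 5+6i, -1]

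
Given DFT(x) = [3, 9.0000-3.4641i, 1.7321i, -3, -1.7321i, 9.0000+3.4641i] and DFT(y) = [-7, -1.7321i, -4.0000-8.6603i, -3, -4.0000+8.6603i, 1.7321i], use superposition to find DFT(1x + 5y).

By linearity: DFT(1x + 5y) = 1·DFT(x) + 5·DFT(y)
= 1·[3, 9.0000-3.4641i, 1.7321i, -3, -1.7321i, 9.0000+3.4641i] + 5·[-7, -1.7321i, -4.0000-8.6603i, -3, -4.0000+8.6603i, 1.7321i]

Computing element-wise:
Z[0] = 1·(3) + 5·(-7) = -32
Z[1] = 1·(9.0000-3.4641i) + 5·(-1.7321i) = 9.0000-12.1246i
Z[2] = 1·(1.7321i) + 5·(-4.0000-8.6603i) = -20.0000-41.5694i
Z[3] = 1·(-3) + 5·(-3) = -18
Z[4] = 1·(-1.7321i) + 5·(-4.0000+8.6603i) = -20.0000+41.5694i
Z[5] = 1·(9.0000+3.4641i) + 5·(1.7321i) = 9.0000+12.1246i

DFT(1x + 5y) = 1·X + 5·Y = [-32, 9.0000-12.1246i, -20.0000-41.5694i, -18, -20.0000+41.5694i, 9.0000+12.1246i]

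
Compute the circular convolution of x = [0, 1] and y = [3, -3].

(x ⊛ y)[n] = Σ(m=0 to 1) x[m] · y[(n-m) mod 2]

Computing each output sample:
(x ⊛ y)[0] = -3
(x ⊛ y)[1] = 3

x ⊛ y = [-3, 3]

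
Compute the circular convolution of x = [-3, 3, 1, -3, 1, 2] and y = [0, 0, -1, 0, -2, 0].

(x ⊛ y)[n] = Σ(m=0 to 5) x[m] · y[(n-m) mod 6]

Computing each output sample:
(x ⊛ y)[0] = -3
(x ⊛ y)[1] = 4
(x ⊛ y)[2] = 1
(x ⊛ y)[3] = -7
(x ⊛ y)[4] = 5
(x ⊛ y)[5] = -3

x ⊛ y = [-3, 4, 1, -7, 5, -3]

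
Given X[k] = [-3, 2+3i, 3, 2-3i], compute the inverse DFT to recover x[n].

x[n] = (1/4) Σ(k=0 to 3) X[k] · e^(2πikn/4)

Computing each x[n]:
x[0] = 1
x[1] = -3
x[2] = -1
x[3] = 0

x = [1, -3, -1, 0]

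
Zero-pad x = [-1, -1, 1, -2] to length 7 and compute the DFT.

Original 4-point DFT: [-3, -2-1i, 3, -2+1i]
Zero-padded 7-point DFT provides frequency interpolation.

DFT_7([x, 0, ...]) = [-3, -0.0441+0.6747i, -2.9254-0.1549i, 0.9695+3.1656i, 0.9695-3.1656i, -2.9254+0.1549i, -0.0441-0.6747i]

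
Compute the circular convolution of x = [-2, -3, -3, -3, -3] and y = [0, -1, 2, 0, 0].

(x ⊛ y)[n] = Σ(m=0 to 4) x[m] · y[(n-m) mod 5]

Computing each output sample:
(x ⊛ y)[0] = -3
(x ⊛ y)[1] = -4
(x ⊛ y)[2] = -1
(x ⊛ y)[3] = -3
(x ⊛ y)[4] = -3

x ⊛ y = [-3, -4, -1, -3, -3]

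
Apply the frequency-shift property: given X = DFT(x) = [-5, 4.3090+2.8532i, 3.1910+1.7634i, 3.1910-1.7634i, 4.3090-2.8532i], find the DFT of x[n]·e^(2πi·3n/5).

Modulation property: DFT(ω_5^(-3n)·x[n]) = X[(k-3) mod 5], so circularly shift X by 3 positions.

X[k-3] = [3.1910+1.7634i, 3.1910-1.7634i, 4.3090-2.8532i, -5, 4.3090+2.8532i]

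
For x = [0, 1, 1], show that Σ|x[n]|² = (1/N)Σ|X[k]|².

Time domain:
Σ|x[n]|² = |0|² + |1|² + |1|² = 2.0000

Frequency domain:
(1/3)Σ|X[k]|² = (1/3)(|2|² + |-1|² + |-1|²) = (1/3)·6.0000 = 2.0000

Both sides agree, confirming Parseval's theorem.

Σ|x[n]|² = (1/N)Σ|X[k]|² = 2.0000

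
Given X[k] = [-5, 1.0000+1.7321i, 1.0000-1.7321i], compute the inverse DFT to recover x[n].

x[n] = (1/3) Σ(k=0 to 2) X[k] · e^(2πikn/3)

Computing each x[n]:
x[0] = -1
x[1] = -3
x[2] = -1

x = [-1, -3, -1]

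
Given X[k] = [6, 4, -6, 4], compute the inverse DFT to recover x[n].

x[n] = (1/4) Σ(k=0 to 3) X[k] · e^(2πikn/4)

Computing each x[n]:
x[0] = 2
x[1] = 3
x[2] = -2
x[3] = 3

x = [2, 3, -2, 3]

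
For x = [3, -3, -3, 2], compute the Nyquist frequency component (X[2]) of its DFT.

X[2] = Σ(n=0 to 3) x[n] · ω_4^(2n) where ω_4 = e^(-2πi/4)
= (3)·ω_4^0 + (-3)·ω_4^2 + (-3)·ω_4^4 + (2)·ω_4^6

X[2] = 1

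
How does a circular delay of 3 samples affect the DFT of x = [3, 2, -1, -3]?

Time shift by 3: X_shifted[k] = ω_4^(3k) · X[k]
Shifted x = [2, -1, -3, 3]

DFT(x[n-3]) = [1, 5+4i, -3, 5-4i]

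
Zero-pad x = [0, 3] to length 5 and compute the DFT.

Original 2-point DFT: [3, -3]
Zero-padded 5-point DFT provides frequency interpolation.

DFT_5([x, 0, ...]) = [3, 0.9271-2.8532i, -2.4271-1.7634i, -2.4271+1.7634i, 0.9271+2.8532i]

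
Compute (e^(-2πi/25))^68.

Since ω_25^25 = 1, powers reduce modulo 25.
68 mod 25 = 18
So ω_25^68 = ω_25^18 = e^(-2πi·18/25)

ω_25^68 = ω_25^18 = -0.1874+0.9823i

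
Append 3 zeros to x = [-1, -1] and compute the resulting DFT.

Original 2-point DFT: [-2, 0]
Zero-padded 5-point DFT provides frequency interpolation.

DFT_5([x, 0, ...]) = [-2, -1.3090+0.9511i, -0.1910+0.5878i, -0.1910-0.5878i, -1.3090-0.9511i]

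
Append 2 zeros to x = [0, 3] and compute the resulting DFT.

Original 2-point DFT: [3, -3]
Zero-padded 4-point DFT provides frequency interpolation.

DFT_4([x, 0, ...]) = [3, -3i, -3, 3i]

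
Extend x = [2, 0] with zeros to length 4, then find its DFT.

Original 2-point DFT: [2, 2]
Zero-padded 4-point DFT provides frequency interpolation.

DFT_4([x, 0, ...]) = [2, 2, 2, 2]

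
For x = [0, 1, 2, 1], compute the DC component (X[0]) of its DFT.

X[0] = Σ(n=0 to 3) x[n] · ω_4^0 = Σ x[n]
= (0) + (1) + (2) + (1)

X[0] = 4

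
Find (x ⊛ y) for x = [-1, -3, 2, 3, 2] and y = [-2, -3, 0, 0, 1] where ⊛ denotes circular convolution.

(x ⊛ y)[n] = Σ(m=0 to 4) x[m] · y[(n-m) mod 5]

Computing each output sample:
(x ⊛ y)[0] = -7
(x ⊛ y)[1] = 11
(x ⊛ y)[2] = 8
(x ⊛ y)[3] = -10
(x ⊛ y)[4] = -14

x ⊛ y = [-7, 11, 8, -10, -14]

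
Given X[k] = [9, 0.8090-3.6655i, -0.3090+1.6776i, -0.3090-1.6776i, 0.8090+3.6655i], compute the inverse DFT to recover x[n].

x[n] = (1/5) Σ(k=0 to 4) X[k] · e^(2πikn/5)

Computing each x[n]:
x[0] = 2
x[1] = 3
x[2] = 3
x[3] = 0
x[4] = 1

x = [2, 3, 3, 0, 1]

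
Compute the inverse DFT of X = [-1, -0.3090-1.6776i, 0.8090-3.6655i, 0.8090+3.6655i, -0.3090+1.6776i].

x[n] = (1/5) Σ(k=0 to 4) X[k] · e^(2πikn/5)

Computing each x[n]:
x[0] = 0
x[1] = 1
x[2] = -1
x[3] = 1
x[4] = -2

x = [0, 1, -1, 1, -2]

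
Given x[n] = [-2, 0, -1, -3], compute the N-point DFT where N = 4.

X[k] = Σ(n=0 to 3) x[n] · ω_4^(nk)
where ω_4 = e^(-2πi/4)

Computing each X[k]:
X[0] = -6
X[1] = -1-3i
X[2] = 0
X[3] = -1+3i

X = [-6, -1-3i, 0, -1+3i]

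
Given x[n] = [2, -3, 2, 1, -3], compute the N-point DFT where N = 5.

X[k] = Σ(n=0 to 4) x[n] · ω_5^(nk)
where ω_5 = e^(-2πi/5)

Computing each X[k]:
X[0] = -1
X[1] = -2.2812-0.5878i
X[2] = 7.7812+0.9511i
X[3] = 7.7812-0.9511i
X[4] = -2.2812+0.5878i

X = [-1, -2.2812-0.5878i, 7.7812+0.9511i, 7.7812-0.9511i, -2.2812+0.5878i]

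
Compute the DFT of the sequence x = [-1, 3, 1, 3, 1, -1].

X[k] = Σ(n=0 to 5) x[n] · ω_6^(nk)
where ω_6 = e^(-2πi/6)

Computing each X[k]:
X[0] = 6
X[1] = -4.0000-3.4641i
X[2] = -3.4641i
X[3] = -4
X[4] = 3.4641i
X[5] = -4.0000+3.4641i

X = [6, -4.0000-3.4641i, -3.4641i, -4, 3.4641i, -4.0000+3.4641i]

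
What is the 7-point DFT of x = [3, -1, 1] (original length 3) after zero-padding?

Original 3-point DFT: [3, 3.0000+1.7321i, 3.0000-1.7321i]
Zero-padded 7-point DFT provides frequency interpolation.

DFT_7([x, 0, ...]) = [3, 2.1540-0.1931i, 2.3216+1.4088i, 4.5245+1.2157i, 4.5245-1.2157i, 2.3216-1.4088i, 2.1540+0.1931i]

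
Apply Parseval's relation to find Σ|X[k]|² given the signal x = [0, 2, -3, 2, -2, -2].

Parseval: Σ|x[n]|² = (1/N)Σ|X[k]|², so Σ|X[k]|² = N·Σ|x[n]|² = 6·25.0000

Σ|X[k]|² = N·Σ|x[n]|² = 6·25.0000 = 150.0000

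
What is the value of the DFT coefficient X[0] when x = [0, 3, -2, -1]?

X[0] = Σ(n=0 to 3) x[n] · ω_4^0 = Σ x[n]
= (0) + (3) + (-2) + (-1)

X[0] = 0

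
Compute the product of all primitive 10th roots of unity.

The primitive 10th roots of unity are ω_10^k for k coprime to 10: k ∈ {1, 3, 7, 9}
Their product equals the constant term of the cyclotomic polynomial Φ_10(x) up to sign.
For n ≥ 3, the product of all primitive nth roots of unity is 1. (For n=1 it is 1; for n=2 it is -1.)

1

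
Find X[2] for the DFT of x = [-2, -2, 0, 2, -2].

X[2] = Σ(n=0 to 4) x[n] · ω_5^(2n) where ω_5 = e^(-2πi/5)
= (-2)·ω_5^0 + (-2)·ω_5^2 + (0)·ω_5^4 + (2)·ω_5^6 + (-2)·ω_5^8

X[2] = 1.8541-1.9021i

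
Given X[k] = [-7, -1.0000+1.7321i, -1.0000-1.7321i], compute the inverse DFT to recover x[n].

x[n] = (1/3) Σ(k=0 to 2) X[k] · e^(2πikn/3)

Computing each x[n]:
x[0] = -3
x[1] = -3
x[2] = -1

x = [-3, -3, -1]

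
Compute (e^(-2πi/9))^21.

Since ω_9^9 = 1, powers reduce modulo 9.
21 mod 9 = 3
So ω_9^21 = ω_9^3 = e^(-2πi·3/9)

ω_9^21 = ω_9^3 = -0.5000-0.8660i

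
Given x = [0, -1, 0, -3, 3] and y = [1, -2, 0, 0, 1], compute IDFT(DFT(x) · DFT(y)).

(x ⊛ y)[n] = Σ(m=0 to 4) x[m] · y[(n-m) mod 5]

Computing each output sample:
(x ⊛ y)[0] = -7
(x ⊛ y)[1] = -1
(x ⊛ y)[2] = -1
(x ⊛ y)[3] = 0
(x ⊛ y)[4] = 9

x ⊛ y = [-7, -1, -1, 0, 9]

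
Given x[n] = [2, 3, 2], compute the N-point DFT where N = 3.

X[k] = Σ(n=0 to 2) x[n] · ω_3^(nk)
where ω_3 = e^(-2πi/3)

Computing each X[k]:
X[0] = 7
X[1] = -0.5000-0.8660i
X[2] = -0.5000+0.8660i

X = [7, -0.5000-0.8660i, -0.5000+0.8660i]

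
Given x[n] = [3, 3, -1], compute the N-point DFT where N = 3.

X[k] = Σ(n=0 to 2) x[n] · ω_3^(nk)
where ω_3 = e^(-2πi/3)

Computing each X[k]:
X[0] = 5
X[1] = 2.0000-3.4641i
X[2] = 2.0000+3.4641i

X = [5, 2.0000-3.4641i, 2.0000+3.4641i]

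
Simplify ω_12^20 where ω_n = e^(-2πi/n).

Since ω_12^12 = 1, powers reduce modulo 12.
20 mod 12 = 8
So ω_12^20 = ω_12^8 = e^(-2πi·8/12)

ω_12^20 = ω_12^8 = -0.5000+0.8660i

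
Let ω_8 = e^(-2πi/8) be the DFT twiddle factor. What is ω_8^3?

ω_8^3 = e^(-2πi·3/8)
= cos(-2π·3/8) + i·sin(-2π·3/8)
= cos(-6π/8) + i·sin(-6π/8)

ω_8^3 = cos(-6π/8) + i·sin(-6π/8) = -0.7071-0.7071i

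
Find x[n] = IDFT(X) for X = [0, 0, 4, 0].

x[n] = (1/4) Σ(k=0 to 3) X[k] · e^(2πikn/4)

Computing each x[n]:
x[0] = 1
x[1] = -1
x[2] = 1
x[3] = -1

x = [1, -1, 1, -1]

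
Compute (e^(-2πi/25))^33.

Since ω_25^25 = 1, powers reduce modulo 25.
33 mod 25 = 8
So ω_25^33 = ω_25^8 = e^(-2πi·8/25)

ω_25^33 = ω_25^8 = -0.4258-0.9048i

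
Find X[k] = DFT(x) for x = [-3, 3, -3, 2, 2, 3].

X[k] = Σ(n=0 to 5) x[n] · ω_6^(nk)
where ω_6 = e^(-2πi/6)

Computing each X[k]:
X[0] = 4
X[1] = -1.5000+4.3301i
X[2] = -3.5000-4.3301i
X[3] = -12
X[4] = -3.5000+4.3301i
X[5] = -1.5000-4.3301i

X = [4, -1.5000+4.3301i, -3.5000-4.3301i, -12, -3.5000+4.3301i, -1.5000-4.3301i]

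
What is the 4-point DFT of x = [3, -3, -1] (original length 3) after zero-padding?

Original 3-point DFT: [-1, 5.0000+1.7321i, 5.0000-1.7321i]
Zero-padded 4-point DFT provides frequency interpolation.

DFT_4([x, 0, ...]) = [-1, 4+3i, 5, 4-3i]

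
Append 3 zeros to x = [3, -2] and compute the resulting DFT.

Original 2-point DFT: [1, 5]
Zero-padded 5-point DFT provides frequency interpolation.

DFT_5([x, 0, ...]) = [1, 2.3820+1.9021i, 4.6180+1.1756i, 4.6180-1.1756i, 2.3820-1.9021i]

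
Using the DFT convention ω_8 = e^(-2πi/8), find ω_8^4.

ω_8^4 = e^(-2πi·4/8)
= cos(-2π·4/8) + i·sin(-2π·4/8)
= cos(-8π/8) + i·sin(-8π/8)

ω_8^4 = cos(-8π/8) + i·sin(-8π/8) = -1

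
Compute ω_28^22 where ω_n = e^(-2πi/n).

ω_28^22 = e^(-2πi·22/28)
= cos(-2π·22/28) + i·sin(-2π·22/28)
= cos(-44π/28) + i·sin(-44π/28)

ω_28^22 = cos(-44π/28) + i·sin(-44π/28) = 0.2225+0.9749i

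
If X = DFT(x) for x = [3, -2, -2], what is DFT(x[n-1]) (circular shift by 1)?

Time shift by 1: X_shifted[k] = ω_3^(1k) · X[k]
Shifted x = [-2, 3, -2]

DFT(x[n-1]) = [-1, -2.5000-4.3301i, -2.5000+4.3301i]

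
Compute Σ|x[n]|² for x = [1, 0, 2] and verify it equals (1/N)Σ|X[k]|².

Time domain:
Σ|x[n]|² = |1|² + |0|² + |2|² = 5.0000

Frequency domain:
(1/3)Σ|X[k]|² = (1/3)(|3|² + |1.7321i|² + |-1.7321i|²) = (1/3)·15.0000 = 5.0000

Both sides agree, confirming Parseval's theorem.

Σ|x[n]|² = (1/N)Σ|X[k]|² = 5.0000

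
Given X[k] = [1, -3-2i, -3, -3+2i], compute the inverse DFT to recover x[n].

x[n] = (1/4) Σ(k=0 to 3) X[k] · e^(2πikn/4)

Computing each x[n]:
x[0] = -2
x[1] = 2
x[2] = 1
x[3] = 0

x = [-2, 2, 1, 0]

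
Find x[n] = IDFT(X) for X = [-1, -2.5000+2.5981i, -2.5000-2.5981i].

x[n] = (1/3) Σ(k=0 to 2) X[k] · e^(2πikn/3)

Computing each x[n]:
x[0] = -2
x[1] = -1
x[2] = 2

x = [-2, -1, 2]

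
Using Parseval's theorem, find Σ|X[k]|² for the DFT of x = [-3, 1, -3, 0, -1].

Parseval: Σ|x[n]|² = (1/N)Σ|X[k]|², so Σ|X[k]|² = N·Σ|x[n]|² = 5·20.0000

Σ|X[k]|² = N·Σ|x[n]|² = 5·20.0000 = 100.0000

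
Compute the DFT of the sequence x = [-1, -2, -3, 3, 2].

X[k] = Σ(n=0 to 4) x[n] · ω_5^(nk)
where ω_5 = e^(-2πi/5)

Computing each X[k]:
X[0] = -1
X[1] = -1.0000+7.3309i
X[2] = -1.0000-3.3552i
X[3] = -1.0000+3.3552i
X[4] = -1.0000-7.3309i

X = [-1, -1.0000+7.3309i, -1.0000-3.3552i, -1.0000+3.3552i, -1.0000-7.3309i]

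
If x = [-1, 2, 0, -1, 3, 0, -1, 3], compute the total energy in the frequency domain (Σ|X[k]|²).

Parseval: Σ|x[n]|² = (1/N)Σ|X[k]|², so Σ|X[k]|² = N·Σ|x[n]|² = 8·25.0000

Σ|X[k]|² = N·Σ|x[n]|² = 8·25.0000 = 200.0000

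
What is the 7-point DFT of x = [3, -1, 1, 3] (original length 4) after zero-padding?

Original 4-point DFT: [6, 2+4i, 2, 2-4i]
Zero-padded 7-point DFT provides frequency interpolation.

DFT_7([x, 0, ...]) = [6, -0.5489-1.4947i, 4.1920+3.7543i, 3.8569-1.7091i, 3.8569+1.7091i, 4.1920-3.7543i, -0.5489+1.4947i]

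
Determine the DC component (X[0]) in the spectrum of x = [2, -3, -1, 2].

X[0] = Σ(n=0 to 3) x[n] · ω_4^0 = Σ x[n]
= (2) + (-3) + (-1) + (2)

X[0] = 0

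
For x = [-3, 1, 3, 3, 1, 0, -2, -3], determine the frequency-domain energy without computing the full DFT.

Parseval: Σ|x[n]|² = (1/N)Σ|X[k]|², so Σ|X[k]|² = N·Σ|x[n]|² = 8·42.0000

Σ|X[k]|² = N·Σ|x[n]|² = 8·42.0000 = 336.0000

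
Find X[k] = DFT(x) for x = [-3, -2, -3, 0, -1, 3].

X[k] = Σ(n=0 to 5) x[n] · ω_6^(nk)
where ω_6 = e^(-2πi/6)

Computing each X[k]:
X[0] = -6
X[1] = -0.5000+6.0622i
X[2] = -1.5000+2.5981i
X[3] = -8
X[4] = -1.5000-2.5981i
X[5] = -0.5000-6.0622i

X = [-6, -0.5000+6.0622i, -1.5000+2.5981i, -8, -1.5000-2.5981i, -0.5000-6.0622i]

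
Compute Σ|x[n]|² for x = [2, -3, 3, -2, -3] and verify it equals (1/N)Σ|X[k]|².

Time domain:
Σ|x[n]|² = |2|² + |-3|² + |3|² + |-2|² + |-3|² = 35.0000

Frequency domain:
(1/5)Σ|X[k]|² = (1/5)(|-3|² + |-0.6631-2.9389i|² + |7.1631+4.7553i|² + |7.1631-4.7553i|² + |-0.6631+2.9389i|²) = (1/5)·175.0000 = 35.0000

Both sides agree, confirming Parseval's theorem.

Σ|x[n]|² = (1/N)Σ|X[k]|² = 35.0000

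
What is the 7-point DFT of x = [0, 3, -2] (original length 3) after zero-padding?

Original 3-point DFT: [1, -0.5000-4.3301i, -0.5000+4.3301i]
Zero-padded 7-point DFT provides frequency interpolation.

DFT_7([x, 0, ...]) = [1, 2.3155-0.3956i, 1.1344-3.7926i, -3.9499-2.8653i, -3.9499+2.8653i, 1.1344+3.7926i, 2.3155+0.3956i]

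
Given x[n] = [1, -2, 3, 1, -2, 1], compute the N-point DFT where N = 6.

X[k] = Σ(n=0 to 5) x[n] · ω_6^(nk)
where ω_6 = e^(-2πi/6)

Computing each X[k]:
X[0] = 2
X[1] = -1.0000-1.7321i
X[2] = 2.0000+6.9282i
X[3] = 2
X[4] = 2.0000-6.9282i
X[5] = -1.0000+1.7321i

X = [2, -1.0000-1.7321i, 2.0000+6.9282i, 2, 2.0000-6.9282i, -1.0000+1.7321i]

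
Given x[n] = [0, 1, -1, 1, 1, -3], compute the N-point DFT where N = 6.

X[k] = Σ(n=0 to 5) x[n] · ω_6^(nk)
where ω_6 = e^(-2πi/6)

Computing each X[k]:
X[0] = -1
X[1] = -2.0000-1.7321i
X[2] = 2.0000-5.1962i
X[3] = 1
X[4] = 2.0000+5.1962i
X[5] = -2.0000+1.7321i

X = [-1, -2.0000-1.7321i, 2.0000-5.1962i, 1, 2.0000+5.1962i, -2.0000+1.7321i]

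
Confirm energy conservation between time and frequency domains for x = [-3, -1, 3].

Time domain:
Σ|x[n]|² = |-3|² + |-1|² + |3|² = 19.0000

Frequency domain:
(1/3)Σ|X[k]|² = (1/3)(|-1|² + |-4.0000+3.4641i|² + |-4.0000-3.4641i|²) = (1/3)·57.0000 = 19.0000

Both sides agree, confirming Parseval's theorem.

Σ|x[n]|² = (1/N)Σ|X[k]|² = 19.0000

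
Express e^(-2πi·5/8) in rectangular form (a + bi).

ω_8^5 = e^(-2πi·5/8)
= cos(-2π·5/8) + i·sin(-2π·5/8)
= cos(-10π/8) + i·sin(-10π/8)

ω_8^5 = cos(-10π/8) + i·sin(-10π/8) = -0.7071+0.7071i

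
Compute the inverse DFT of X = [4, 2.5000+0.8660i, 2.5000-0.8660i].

x[n] = (1/3) Σ(k=0 to 2) X[k] · e^(2πikn/3)

Computing each x[n]:
x[0] = 3
x[1] = 0
x[2] = 1

x = [3, 0, 1]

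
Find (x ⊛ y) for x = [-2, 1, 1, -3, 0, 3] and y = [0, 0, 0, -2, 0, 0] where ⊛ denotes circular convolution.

(x ⊛ y)[n] = Σ(m=0 to 5) x[m] · y[(n-m) mod 6]

Computing each output sample:
(x ⊛ y)[0] = 6
(x ⊛ y)[1] = 0
(x ⊛ y)[2] = -6
(x ⊛ y)[3] = 4
(x ⊛ y)[4] = -2
(x ⊛ y)[5] = -2

x ⊛ y = [6, 0, -6, 4, -2, -2]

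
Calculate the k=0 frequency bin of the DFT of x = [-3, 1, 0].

X[0] = Σ(n=0 to 2) x[n] · ω_3^0 = Σ x[n]
= (-3) + (1) + (0)

X[0] = -2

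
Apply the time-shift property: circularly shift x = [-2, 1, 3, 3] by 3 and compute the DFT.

Time shift by 3: X_shifted[k] = ω_4^(3k) · X[k]
Shifted x = [1, 3, 3, -2]

DFT(x[n-3]) = [5, -2-5i, 3, -2+5i]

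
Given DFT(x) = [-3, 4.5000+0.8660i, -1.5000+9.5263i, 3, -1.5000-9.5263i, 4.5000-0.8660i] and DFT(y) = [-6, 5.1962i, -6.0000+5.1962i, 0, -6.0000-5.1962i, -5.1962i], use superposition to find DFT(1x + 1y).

By linearity: DFT(1x + 1y) = 1·DFT(x) + 1·DFT(y)
= 1·[-3, 4.5000+0.8660i, -1.5000+9.5263i, 3, -1.5000-9.5263i, 4.5000-0.8660i] + 1·[-6, 5.1962i, -6.0000+5.1962i, 0, -6.0000-5.1962i, -5.1962i]

Computing element-wise:
Z[0] = 1·(-3) + 1·(-6) = -9
Z[1] = 1·(4.5000+0.8660i) + 1·(5.1962i) = 4.5000+6.0622i
Z[2] = 1·(-1.5000+9.5263i) + 1·(-6.0000+5.1962i) = -7.5000+14.7225i
Z[3] = 1·(3) + 1·(0) = 3
Z[4] = 1·(-1.5000-9.5263i) + 1·(-6.0000-5.1962i) = -7.5000-14.7225i
Z[5] = 1·(4.5000-0.8660i) + 1·(-5.1962i) = 4.5000-6.0622i

DFT(1x + 1y) = 1·X + 1·Y = [-9, 4.5000+6.0622i, -7.5000+14.7225i, 3, -7.5000-14.7225i, 4.5000-6.0622i]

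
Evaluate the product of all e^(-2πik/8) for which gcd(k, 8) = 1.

The primitive 8th roots of unity are ω_8^k for k coprime to 8: k ∈ {1, 3, 5, 7}
Their product equals the constant term of the cyclotomic polynomial Φ_8(x) up to sign.
For n ≥ 3, the product of all primitive nth roots of unity is 1. (For n=1 it is 1; for n=2 it is -1.)

1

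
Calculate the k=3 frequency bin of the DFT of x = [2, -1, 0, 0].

X[3] = Σ(n=0 to 3) x[n] · ω_4^(3n) where ω_4 = e^(-2πi/4)
= (2)·ω_4^0 + (-1)·ω_4^3 + (0)·ω_4^6 + (0)·ω_4^9

X[3] = 2-1i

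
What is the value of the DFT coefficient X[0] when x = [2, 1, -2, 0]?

X[0] = Σ(n=0 to 3) x[n] · ω_4^0 = Σ x[n]
= (2) + (1) + (-2) + (0)

X[0] = 1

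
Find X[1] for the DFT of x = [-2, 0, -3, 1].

X[1] = Σ(n=0 to 3) x[n] · ω_4^(1n) where ω_4 = e^(-2πi/4)
= (-2)·ω_4^0 + (0)·ω_4^1 + (-3)·ω_4^2 + (1)·ω_4^3

X[1] = 1+1i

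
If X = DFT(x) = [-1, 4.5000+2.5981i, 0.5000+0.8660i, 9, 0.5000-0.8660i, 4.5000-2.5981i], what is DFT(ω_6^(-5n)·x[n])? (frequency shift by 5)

Modulation property: DFT(ω_6^(-5n)·x[n]) = X[(k-5) mod 6], so circularly shift X by 5 positions.

X[k-5] = [4.5000+2.5981i, 0.5000+0.8660i, 9, 0.5000-0.8660i, 4.5000-2.5981i, -1]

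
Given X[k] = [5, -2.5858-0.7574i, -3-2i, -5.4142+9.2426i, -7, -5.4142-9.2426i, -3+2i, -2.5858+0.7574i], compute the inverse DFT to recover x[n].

x[n] = (1/8) Σ(k=0 to 7) X[k] · e^(2πikn/8)

Computing each x[n]:
x[0] = -3
x[1] = 1
x[2] = 3
x[3] = -1
x[4] = 1
x[5] = 3
x[6] = -2
x[7] = 3

x = [-3, 1, 3, -1, 1, 3, -2, 3]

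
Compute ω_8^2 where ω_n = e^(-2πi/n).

ω_8^2 = e^(-2πi·2/8)
= cos(-2π·2/8) + i·sin(-2π·2/8)
= cos(-4π/8) + i·sin(-4π/8)

ω_8^2 = cos(-4π/8) + i·sin(-4π/8) = -1i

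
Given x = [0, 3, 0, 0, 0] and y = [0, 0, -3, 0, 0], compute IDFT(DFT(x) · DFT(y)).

(x ⊛ y)[n] = Σ(m=0 to 4) x[m] · y[(n-m) mod 5]

Computing each output sample:
(x ⊛ y)[0] = 0
(x ⊛ y)[1] = 0
(x ⊛ y)[2] = 0
(x ⊛ y)[3] = -9
(x ⊛ y)[4] = 0

x ⊛ y = [0, 0, 0, -9, 0]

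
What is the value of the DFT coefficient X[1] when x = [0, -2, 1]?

X[1] = Σ(n=0 to 2) x[n] · ω_3^(1n) where ω_3 = e^(-2πi/3)
= (0)·ω_3^0 + (-2)·ω_3^1 + (1)·ω_3^2

X[1] = 0.5000+2.5981i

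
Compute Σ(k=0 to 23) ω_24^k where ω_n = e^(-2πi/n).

Sum of all nth roots of unity equals 0 for n > 1 (geometric series with r ≠ 1).

0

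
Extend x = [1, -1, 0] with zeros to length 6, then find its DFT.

Original 3-point DFT: [0, 1.5000+0.8660i, 1.5000-0.8660i]
Zero-padded 6-point DFT provides frequency interpolation.

DFT_6([x, 0, ...]) = [0, 0.5000+0.8660i, 1.5000+0.8660i, 2, 1.5000-0.8660i, 0.5000-0.8660i]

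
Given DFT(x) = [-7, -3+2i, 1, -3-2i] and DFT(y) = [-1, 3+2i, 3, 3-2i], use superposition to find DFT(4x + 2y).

By linearity: DFT(4x + 2y) = 4·DFT(x) + 2·DFT(y)
= 4·[-7, -3+2i, 1, -3-2i] + 2·[-1, 3+2i, 3, 3-2i]

Computing element-wise:
Z[0] = 4·(-7) + 2·(-1) = -30
Z[1] = 4·(-3+2i) + 2·(3+2i) = -6+12i
Z[2] = 4·(1) + 2·(3) = 10
Z[3] = 4·(-3-2i) + 2·(3-2i) = -6-12i

DFT(4x + 2y) = 4·X + 2·Y = [-30, -6+12i, 10, -6-12i]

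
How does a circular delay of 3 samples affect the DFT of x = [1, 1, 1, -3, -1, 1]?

Time shift by 3: X_shifted[k] = ω_6^(3k) · X[k]
Shifted x = [-3, -1, 1, 1, 1, 1]

DFT(x[n-3]) = [0, -5.0000+1.7321i, -3.0000+1.7321i, -2, -3.0000-1.7321i, -5.0000-1.7321i]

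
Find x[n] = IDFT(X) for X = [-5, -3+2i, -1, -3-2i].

x[n] = (1/4) Σ(k=0 to 3) X[k] · e^(2πikn/4)

Computing each x[n]:
x[0] = -3
x[1] = -2
x[2] = 0
x[3] = 0

x = [-3, -2, 0, 0]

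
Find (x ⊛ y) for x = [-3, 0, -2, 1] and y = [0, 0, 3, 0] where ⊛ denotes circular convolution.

(x ⊛ y)[n] = Σ(m=0 to 3) x[m] · y[(n-m) mod 4]

Computing each output sample:
(x ⊛ y)[0] = -6
(x ⊛ y)[1] = 3
(x ⊛ y)[2] = -9
(x ⊛ y)[3] = 0

x ⊛ y = [-6, 3, -9, 0]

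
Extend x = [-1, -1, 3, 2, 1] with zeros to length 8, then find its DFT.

Original 5-point DFT: [4, -5.0451+1.3143i, 0.5451+2.1266i, 0.5451-2.1266i, -5.0451-1.3143i]
Zero-padded 8-point DFT provides frequency interpolation.

DFT_8([x, 0, ...]) = [4, -4.1213-3.7071i, -3+3i, 0.1213+2.2929i, 2, 0.1213-2.2929i, -3-3i, -4.1213+3.7071i]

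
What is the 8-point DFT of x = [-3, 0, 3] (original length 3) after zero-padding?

Original 3-point DFT: [0, -4.5000+2.5981i, -4.5000-2.5981i]
Zero-padded 8-point DFT provides frequency interpolation.

DFT_8([x, 0, ...]) = [0, -3-3i, -6, -3+3i, 0, -3-3i, -6, -3+3i]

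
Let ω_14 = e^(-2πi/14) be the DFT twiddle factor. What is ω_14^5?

ω_14^5 = e^(-2πi·5/14)
= cos(-2π·5/14) + i·sin(-2π·5/14)
= cos(-10π/14) + i·sin(-10π/14)

ω_14^5 = cos(-10π/14) + i·sin(-10π/14) = -0.6235-0.7818i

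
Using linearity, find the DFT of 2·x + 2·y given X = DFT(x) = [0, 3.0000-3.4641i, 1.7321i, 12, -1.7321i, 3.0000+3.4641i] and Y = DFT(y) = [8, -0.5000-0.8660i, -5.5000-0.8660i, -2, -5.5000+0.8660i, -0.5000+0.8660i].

By linearity: DFT(2x + 2y) = 2·DFT(x) + 2·DFT(y)
= 2·[0, 3.0000-3.4641i, 1.7321i, 12, -1.7321i, 3.0000+3.4641i] + 2·[8, -0.5000-0.8660i, -5.5000-0.8660i, -2, -5.5000+0.8660i, -0.5000+0.8660i]

Computing element-wise:
Z[0] = 2·(0) + 2·(8) = 16
Z[1] = 2·(3.0000-3.4641i) + 2·(-0.5000-0.8660i) = 5.0000-8.6602i
Z[2] = 2·(1.7321i) + 2·(-5.5000-0.8660i) = -11.0000+1.7322i
Z[3] = 2·(12) + 2·(-2) = 20
Z[4] = 2·(-1.7321i) + 2·(-5.5000+0.8660i) = -11.0000-1.7322i
Z[5] = 2·(3.0000+3.4641i) + 2·(-0.5000+0.8660i) = 5.0000+8.6602i

DFT(2x + 2y) = 2·X + 2·Y = [16, 5.0000-8.6602i, -11.0000+1.7322i, 20, -11.0000-1.7322i, 5.0000+8.6602i]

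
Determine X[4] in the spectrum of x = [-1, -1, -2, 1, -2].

X[4] = Σ(n=0 to 4) x[n] · ω_5^(4n) where ω_5 = e^(-2πi/5)
= (-1)·ω_5^0 + (-1)·ω_5^4 + (-2)·ω_5^8 + (1)·ω_5^12 + (-2)·ω_5^16

X[4] = -1.1180-0.8123i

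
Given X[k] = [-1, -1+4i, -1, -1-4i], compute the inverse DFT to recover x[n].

x[n] = (1/4) Σ(k=0 to 3) X[k] · e^(2πikn/4)

Computing each x[n]:
x[0] = -1
x[1] = -2
x[2] = 0
x[3] = 2

x = [-1, -2, 0, 2]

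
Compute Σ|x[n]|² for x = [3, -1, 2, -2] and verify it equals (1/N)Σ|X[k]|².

Time domain:
Σ|x[n]|² = |3|² + |-1|² + |2|² + |-2|² = 18.0000

Frequency domain:
(1/4)Σ|X[k]|² = (1/4)(|2|² + |1-1i|² + |8|² + |1+1i|²) = (1/4)·72.0000 = 18.0000

Both sides agree, confirming Parseval's theorem.

Σ|x[n]|² = (1/N)Σ|X[k]|² = 18.0000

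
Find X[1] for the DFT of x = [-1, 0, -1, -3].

X[1] = Σ(n=0 to 3) x[n] · ω_4^(1n) where ω_4 = e^(-2πi/4)
= (-1)·ω_4^0 + (0)·ω_4^1 + (-1)·ω_4^2 + (-3)·ω_4^3

X[1] = -3i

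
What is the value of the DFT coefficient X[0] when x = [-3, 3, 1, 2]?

X[0] = Σ(n=0 to 3) x[n] · ω_4^0 = Σ x[n]
= (-3) + (3) + (1) + (2)

X[0] = 3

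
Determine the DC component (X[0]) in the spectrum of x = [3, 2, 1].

X[0] = Σ(n=0 to 2) x[n] · ω_3^0 = Σ x[n]
= (3) + (2) + (1)

X[0] = 6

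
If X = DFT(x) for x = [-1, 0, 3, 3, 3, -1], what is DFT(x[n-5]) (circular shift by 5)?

Time shift by 5: X_shifted[k] = ω_6^(5k) · X[k]
Shifted x = [0, 3, 3, 3, -1, -1]

DFT(x[n-5]) = [7, -3.0000-6.9282i, 1, -3, 1, -3.0000+6.9282i]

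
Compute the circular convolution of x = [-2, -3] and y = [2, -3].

(x ⊛ y)[n] = Σ(m=0 to 1) x[m] · y[(n-m) mod 2]

Computing each output sample:
(x ⊛ y)[0] = 5
(x ⊛ y)[1] = 0

x ⊛ y = [5, 0]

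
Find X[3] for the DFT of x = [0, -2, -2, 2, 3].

X[3] = Σ(n=0 to 4) x[n] · ω_5^(3n) where ω_5 = e^(-2πi/5)
= (0)·ω_5^0 + (-2)·ω_5^3 + (-2)·ω_5^6 + (2)·ω_5^9 + (3)·ω_5^12

X[3] = -0.8090+0.8653i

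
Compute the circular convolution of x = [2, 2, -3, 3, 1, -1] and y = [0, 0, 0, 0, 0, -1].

(x ⊛ y)[n] = Σ(m=0 to 5) x[m] · y[(n-m) mod 6]

Computing each output sample:
(x ⊛ y)[0] = -2
(x ⊛ y)[1] = 3
(x ⊛ y)[2] = -3
(x ⊛ y)[3] = -1
(x ⊛ y)[4] = 1
(x ⊛ y)[5] = -2

x ⊛ y = [-2, 3, -3, -1, 1, -2]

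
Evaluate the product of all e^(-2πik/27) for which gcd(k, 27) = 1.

The primitive 27th roots of unity are ω_27^k for k coprime to 27: k ∈ {1, 2, 4, 5, 7, 8, 10, 11, 13, 14, 16, 17, 19, 20, 22, 23, 25, 26}
Their product equals the constant term of the cyclotomic polynomial Φ_27(x) up to sign.
For n ≥ 3, the product of all primitive nth roots of unity is 1. (For n=1 it is 1; for n=2 it is -1.)

1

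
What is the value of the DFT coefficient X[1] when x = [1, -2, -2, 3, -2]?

X[1] = Σ(n=0 to 4) x[n] · ω_5^(1n) where ω_5 = e^(-2πi/5)
= (1)·ω_5^0 + (-2)·ω_5^1 + (-2)·ω_5^2 + (3)·ω_5^3 + (-2)·ω_5^4

X[1] = -1.0451+2.9389i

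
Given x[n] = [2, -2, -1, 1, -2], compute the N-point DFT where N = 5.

X[k] = Σ(n=0 to 4) x[n] · ω_5^(nk)
where ω_5 = e^(-2πi/5)

Computing each X[k]:
X[0] = -2
X[1] = 0.7639+1.1756i
X[2] = 5.2361-1.9021i
X[3] = 5.2361+1.9021i
X[4] = 0.7639-1.1756i

X = [-2, 0.7639+1.1756i, 5.2361-1.9021i, 5.2361+1.9021i, 0.7639-1.1756i]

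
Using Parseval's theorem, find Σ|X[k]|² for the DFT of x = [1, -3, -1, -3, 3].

Parseval: Σ|x[n]|² = (1/N)Σ|X[k]|², so Σ|X[k]|² = N·Σ|x[n]|² = 5·29.0000

Σ|X[k]|² = N·Σ|x[n]|² = 5·29.0000 = 145.0000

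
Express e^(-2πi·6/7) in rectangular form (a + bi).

ω_7^6 = e^(-2πi·6/7)
= cos(-2π·6/7) + i·sin(-2π·6/7)
= cos(-12π/7) + i·sin(-12π/7)

ω_7^6 = cos(-12π/7) + i·sin(-12π/7) = 0.6235+0.7818i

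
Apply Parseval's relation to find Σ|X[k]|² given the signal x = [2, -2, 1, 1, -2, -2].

Parseval: Σ|x[n]|² = (1/N)Σ|X[k]|², so Σ|X[k]|² = N·Σ|x[n]|² = 6·18.0000

Σ|X[k]|² = N·Σ|x[n]|² = 6·18.0000 = 108.0000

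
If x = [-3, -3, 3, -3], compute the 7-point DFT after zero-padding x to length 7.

Original 4-point DFT: [-6, -6, 6, -6]
Zero-padded 7-point DFT provides frequency interpolation.

DFT_7([x, 0, ...]) = [-6, -2.8351+0.7224i, -6.9058+1.8809i, 2.2409+6.5719i, 2.2409-6.5719i, -6.9058-1.8809i, -2.8351-0.7224i]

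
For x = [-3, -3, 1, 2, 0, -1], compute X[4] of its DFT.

X[4] = Σ(n=0 to 5) x[n] · ω_6^(4n) where ω_6 = e^(-2πi/6)
= (-3)·ω_6^0 + (-3)·ω_6^4 + (1)·ω_6^8 + (2)·ω_6^12 + (0)·ω_6^16 + (-1)·ω_6^20

X[4] = 0.5000-2.5981i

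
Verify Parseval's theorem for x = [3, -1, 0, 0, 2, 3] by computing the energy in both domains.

Time domain:
Σ|x[n]|² = |3|² + |-1|² + |0|² + |0|² + |2|² + |3|² = 23.0000

Frequency domain:
(1/6)Σ|X[k]|² = (1/6)(|7|² + |3.0000+5.1962i|² + |1.0000+1.7321i|² + |3|² + |1.0000-1.7321i|² + |3.0000-5.1962i|²) = (1/6)·138.0000 = 23.0000

Both sides agree, confirming Parseval's theorem.

Σ|x[n]|² = (1/N)Σ|X[k]|² = 23.0000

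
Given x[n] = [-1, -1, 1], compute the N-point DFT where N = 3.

X[k] = Σ(n=0 to 2) x[n] · ω_3^(nk)
where ω_3 = e^(-2πi/3)

Computing each X[k]:
X[0] = -1
X[1] = -1.0000+1.7321i
X[2] = -1.0000-1.7321i

X = [-1, -1.0000+1.7321i, -1.0000-1.7321i]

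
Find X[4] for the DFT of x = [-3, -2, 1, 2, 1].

X[4] = Σ(n=0 to 4) x[n] · ω_5^(4n) where ω_5 = e^(-2πi/5)
= (-3)·ω_5^0 + (-2)·ω_5^4 + (1)·ω_5^8 + (2)·ω_5^12 + (1)·ω_5^16

X[4] = -5.7361-3.4410i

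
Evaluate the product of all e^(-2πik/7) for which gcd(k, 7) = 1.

The primitive 7th roots of unity are ω_7^k for k coprime to 7: k ∈ {1, 2, 3, 4, 5, 6}
Their product equals the constant term of the cyclotomic polynomial Φ_7(x) up to sign.
For n ≥ 3, the product of all primitive nth roots of unity is 1. (For n=1 it is 1; for n=2 it is -1.)

1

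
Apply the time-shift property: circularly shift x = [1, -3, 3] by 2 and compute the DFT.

Time shift by 2: X_shifted[k] = ω_3^(2k) · X[k]
Shifted x = [-3, 3, 1]

DFT(x[n-2]) = [1, -5.0000-1.7321i, -5.0000+1.7321i]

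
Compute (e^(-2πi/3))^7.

Since ω_3^3 = 1, powers reduce modulo 3.
7 mod 3 = 1
So ω_3^7 = ω_3^1 = e^(-2πi·1/3)

ω_3^7 = ω_3^1 = -0.5000-0.8660i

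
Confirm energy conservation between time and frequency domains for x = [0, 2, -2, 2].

Time domain:
Σ|x[n]|² = |0|² + |2|² + |-2|² + |2|² = 12.0000

Frequency domain:
(1/4)Σ|X[k]|² = (1/4)(|2|² + |2|² + |-6|² + |2|²) = (1/4)·48.0000 = 12.0000

Both sides agree, confirming Parseval's theorem.

Σ|x[n]|² = (1/N)Σ|X[k]|² = 12.0000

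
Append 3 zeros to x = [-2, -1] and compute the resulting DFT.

Original 2-point DFT: [-3, -1]
Zero-padded 5-point DFT provides frequency interpolation.

DFT_5([x, 0, ...]) = [-3, -2.3090+0.9511i, -1.1910+0.5878i, -1.1910-0.5878i, -2.3090-0.9511i]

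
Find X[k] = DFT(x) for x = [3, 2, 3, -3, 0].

X[k] = Σ(n=0 to 4) x[n] · ω_5^(nk)
where ω_5 = e^(-2πi/5)

Computing each X[k]:
X[0] = 5
X[1] = 3.6180-5.4288i
X[2] = 1.3820+4.5308i
X[3] = 1.3820-4.5308i
X[4] = 3.6180+5.4288i

X = [5, 3.6180-5.4288i, 1.3820+4.5308i, 1.3820-4.5308i, 3.6180+5.4288i]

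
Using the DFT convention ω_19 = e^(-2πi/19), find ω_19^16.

ω_19^16 = e^(-2πi·16/19)
= cos(-2π·16/19) + i·sin(-2π·16/19)
= cos(-32π/19) + i·sin(-32π/19)

ω_19^16 = cos(-32π/19) + i·sin(-32π/19) = 0.5469+0.8372i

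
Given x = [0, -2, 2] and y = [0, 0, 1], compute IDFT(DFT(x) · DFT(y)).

(x ⊛ y)[n] = Σ(m=0 to 2) x[m] · y[(n-m) mod 3]

Computing each output sample:
(x ⊛ y)[0] = -2
(x ⊛ y)[1] = 2
(x ⊛ y)[2] = 0

x ⊛ y = [-2, 2, 0]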